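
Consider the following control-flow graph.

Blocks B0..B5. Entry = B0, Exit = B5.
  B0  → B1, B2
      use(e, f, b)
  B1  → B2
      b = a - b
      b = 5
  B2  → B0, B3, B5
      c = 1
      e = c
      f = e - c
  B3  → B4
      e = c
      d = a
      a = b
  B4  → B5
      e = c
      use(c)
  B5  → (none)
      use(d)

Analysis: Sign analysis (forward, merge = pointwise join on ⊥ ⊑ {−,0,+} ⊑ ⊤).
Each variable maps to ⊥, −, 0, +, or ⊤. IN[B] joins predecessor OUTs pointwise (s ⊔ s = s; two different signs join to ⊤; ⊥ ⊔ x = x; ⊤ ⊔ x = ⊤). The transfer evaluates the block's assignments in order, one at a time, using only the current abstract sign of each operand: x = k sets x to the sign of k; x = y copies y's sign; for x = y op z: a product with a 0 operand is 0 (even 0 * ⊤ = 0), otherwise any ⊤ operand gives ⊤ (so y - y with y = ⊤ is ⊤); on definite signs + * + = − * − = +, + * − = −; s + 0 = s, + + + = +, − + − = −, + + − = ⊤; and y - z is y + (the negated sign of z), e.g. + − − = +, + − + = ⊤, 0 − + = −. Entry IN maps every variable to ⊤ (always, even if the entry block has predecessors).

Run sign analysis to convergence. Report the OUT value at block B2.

Per-block solution:
  B0: | IN=(all ⊤) | OUT=(all ⊤)
  B1: | IN=(all ⊤) | OUT={b:+; rest ⊤}
  B2: | IN=(all ⊤) | OUT={c:+, e:+; rest ⊤}
  B3: | IN={c:+, e:+; rest ⊤} | OUT={c:+, e:+; rest ⊤}
  B4: | IN={c:+, e:+; rest ⊤} | OUT={c:+, e:+; rest ⊤}
  B5: | IN={c:+, e:+; rest ⊤} | OUT={c:+, e:+; rest ⊤}

Merge at B2: IN[B2] = OUT[B0] ⊔ OUT[B1] = {a: ⊤, b: ⊤, c: ⊤, d: ⊤, e: ⊤, f: ⊤}
Applying B2's transfer function to that IN value gives OUT[B2] (row B2 above).

Answer: {a: ⊤, b: ⊤, c: +, d: ⊤, e: +, f: ⊤}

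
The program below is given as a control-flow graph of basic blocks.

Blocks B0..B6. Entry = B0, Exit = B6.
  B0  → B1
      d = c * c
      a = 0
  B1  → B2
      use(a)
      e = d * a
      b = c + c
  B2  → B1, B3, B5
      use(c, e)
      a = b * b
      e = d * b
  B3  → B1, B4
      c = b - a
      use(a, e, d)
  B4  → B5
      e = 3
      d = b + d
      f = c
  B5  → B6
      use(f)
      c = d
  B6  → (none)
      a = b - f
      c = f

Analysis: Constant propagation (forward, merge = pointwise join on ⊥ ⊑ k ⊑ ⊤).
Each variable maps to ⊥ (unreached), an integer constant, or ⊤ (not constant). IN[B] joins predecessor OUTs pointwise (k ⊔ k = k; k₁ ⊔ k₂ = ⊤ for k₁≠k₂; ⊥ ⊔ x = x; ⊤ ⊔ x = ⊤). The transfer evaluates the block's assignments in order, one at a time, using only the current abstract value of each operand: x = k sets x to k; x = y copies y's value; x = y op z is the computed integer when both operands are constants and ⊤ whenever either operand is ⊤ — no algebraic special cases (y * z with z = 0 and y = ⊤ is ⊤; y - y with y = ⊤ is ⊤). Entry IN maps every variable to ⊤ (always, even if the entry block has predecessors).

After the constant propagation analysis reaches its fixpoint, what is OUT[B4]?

Converged values:
  B0:   IN=(all ⊤)   OUT={a:0; rest ⊤}
  B1:   IN=(all ⊤)   OUT=(all ⊤)
  B2:   IN=(all ⊤)   OUT=(all ⊤)
  B3:   IN=(all ⊤)   OUT=(all ⊤)
  B4:   IN=(all ⊤)   OUT={e:3; rest ⊤}
  B5:   IN=(all ⊤)   OUT=(all ⊤)
  B6:   IN=(all ⊤)   OUT=(all ⊤)

Merge at B4: IN[B4] = OUT[B3] = {a: ⊤, b: ⊤, c: ⊤, d: ⊤, e: ⊤, f: ⊤}
Applying B4's transfer function to that IN value gives OUT[B4] (row B4 above).

Answer: {a: ⊤, b: ⊤, c: ⊤, d: ⊤, e: 3, f: ⊤}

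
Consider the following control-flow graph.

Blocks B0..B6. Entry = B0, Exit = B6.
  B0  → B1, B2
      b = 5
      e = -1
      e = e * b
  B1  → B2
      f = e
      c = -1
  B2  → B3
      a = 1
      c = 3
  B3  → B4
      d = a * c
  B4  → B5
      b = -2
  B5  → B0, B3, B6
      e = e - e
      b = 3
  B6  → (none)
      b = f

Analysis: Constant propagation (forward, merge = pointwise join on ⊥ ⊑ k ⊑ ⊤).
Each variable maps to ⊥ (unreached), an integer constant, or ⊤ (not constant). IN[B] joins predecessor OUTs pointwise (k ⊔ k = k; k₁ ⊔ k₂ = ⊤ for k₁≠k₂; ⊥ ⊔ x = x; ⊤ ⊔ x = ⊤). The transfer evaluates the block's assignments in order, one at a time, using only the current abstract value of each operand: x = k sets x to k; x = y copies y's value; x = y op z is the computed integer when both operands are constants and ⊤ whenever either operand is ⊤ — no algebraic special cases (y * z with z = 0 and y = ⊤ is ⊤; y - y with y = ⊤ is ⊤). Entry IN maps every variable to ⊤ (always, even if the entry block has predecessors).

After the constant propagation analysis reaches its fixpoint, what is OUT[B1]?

Per-block solution:
  B0:  IN=(all ⊤)  OUT={b:5, e:-5; rest ⊤}
  B1:  IN={b:5, e:-5; rest ⊤}  OUT={b:5, c:-1, e:-5, f:-5; rest ⊤}
  B2:  IN={b:5, e:-5; rest ⊤}  OUT={a:1, b:5, c:3, e:-5; rest ⊤}
  B3:  IN={a:1, c:3; rest ⊤}  OUT={a:1, c:3, d:3; rest ⊤}
  B4:  IN={a:1, c:3, d:3; rest ⊤}  OUT={a:1, b:-2, c:3, d:3; rest ⊤}
  B5:  IN={a:1, b:-2, c:3, d:3; rest ⊤}  OUT={a:1, b:3, c:3, d:3; rest ⊤}
  B6:  IN={a:1, b:3, c:3, d:3; rest ⊤}  OUT={a:1, c:3, d:3; rest ⊤}

Merge at B1: IN[B1] = OUT[B0] = {a: ⊤, b: 5, c: ⊤, d: ⊤, e: -5, f: ⊤}
Applying B1's transfer function to that IN value gives OUT[B1] (row B1 above).

Answer: {a: ⊤, b: 5, c: -1, d: ⊤, e: -5, f: -5}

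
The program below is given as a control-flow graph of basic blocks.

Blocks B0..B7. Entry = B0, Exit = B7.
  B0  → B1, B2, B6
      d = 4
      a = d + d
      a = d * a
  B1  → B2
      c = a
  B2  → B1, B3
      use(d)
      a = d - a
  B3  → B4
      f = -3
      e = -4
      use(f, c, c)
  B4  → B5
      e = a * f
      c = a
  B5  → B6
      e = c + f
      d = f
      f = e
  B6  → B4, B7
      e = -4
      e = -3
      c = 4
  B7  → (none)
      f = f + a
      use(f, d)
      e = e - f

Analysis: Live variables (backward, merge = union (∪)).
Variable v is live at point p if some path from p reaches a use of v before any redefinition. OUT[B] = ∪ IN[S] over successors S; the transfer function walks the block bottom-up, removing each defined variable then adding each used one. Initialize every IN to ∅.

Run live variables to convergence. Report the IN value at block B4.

Answer: {a, f}

Working:
Fixpoint table:
  B0: | IN={c, f} | OUT={a, c, d, f}
  B1: | IN={a, d} | OUT={a, c, d}
  B2: | IN={a, c, d} | OUT={a, c, d}
  B3: | IN={a, c} | OUT={a, f}
  B4: | IN={a, f} | OUT={a, c, f}
  B5: | IN={a, c, f} | OUT={a, d, f}
  B6: | IN={a, d, f} | OUT={a, d, e, f}
  B7: | IN={a, d, e, f} | OUT={}

Merge at B4: OUT[B4] = IN[B5] = {a, c, f}
Applying B4's transfer function to that OUT value gives IN[B4] (row B4 above).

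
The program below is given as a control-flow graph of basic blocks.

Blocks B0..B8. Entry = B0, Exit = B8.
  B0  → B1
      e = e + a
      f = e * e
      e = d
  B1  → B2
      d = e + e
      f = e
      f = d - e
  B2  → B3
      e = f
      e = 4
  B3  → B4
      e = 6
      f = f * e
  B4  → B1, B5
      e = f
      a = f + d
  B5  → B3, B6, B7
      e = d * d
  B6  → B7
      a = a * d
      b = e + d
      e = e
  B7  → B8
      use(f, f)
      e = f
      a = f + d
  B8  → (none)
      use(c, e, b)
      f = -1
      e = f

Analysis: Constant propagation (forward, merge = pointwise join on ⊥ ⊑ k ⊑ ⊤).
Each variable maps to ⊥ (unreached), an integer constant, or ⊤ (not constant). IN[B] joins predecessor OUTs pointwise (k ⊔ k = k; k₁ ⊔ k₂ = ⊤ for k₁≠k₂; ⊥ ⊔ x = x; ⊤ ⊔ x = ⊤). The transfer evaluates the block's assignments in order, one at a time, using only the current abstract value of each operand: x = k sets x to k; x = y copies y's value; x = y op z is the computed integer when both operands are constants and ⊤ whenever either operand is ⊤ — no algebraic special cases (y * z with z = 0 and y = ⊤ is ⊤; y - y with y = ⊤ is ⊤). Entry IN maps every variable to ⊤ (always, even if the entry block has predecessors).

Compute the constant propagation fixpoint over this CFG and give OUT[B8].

Per-block solution:
  B0:  IN=(all ⊤)  OUT=(all ⊤)
  B1:  IN=(all ⊤)  OUT=(all ⊤)
  B2:  IN=(all ⊤)  OUT={e:4; rest ⊤}
  B3:  IN=(all ⊤)  OUT={e:6; rest ⊤}
  B4:  IN={e:6; rest ⊤}  OUT=(all ⊤)
  B5:  IN=(all ⊤)  OUT=(all ⊤)
  B6:  IN=(all ⊤)  OUT=(all ⊤)
  B7:  IN=(all ⊤)  OUT=(all ⊤)
  B8:  IN=(all ⊤)  OUT={e:-1, f:-1; rest ⊤}

Merge at B8: IN[B8] = OUT[B7] = {a: ⊤, b: ⊤, c: ⊤, d: ⊤, e: ⊤, f: ⊤}
Applying B8's transfer function to that IN value gives OUT[B8] (row B8 above).

Answer: {a: ⊤, b: ⊤, c: ⊤, d: ⊤, e: -1, f: -1}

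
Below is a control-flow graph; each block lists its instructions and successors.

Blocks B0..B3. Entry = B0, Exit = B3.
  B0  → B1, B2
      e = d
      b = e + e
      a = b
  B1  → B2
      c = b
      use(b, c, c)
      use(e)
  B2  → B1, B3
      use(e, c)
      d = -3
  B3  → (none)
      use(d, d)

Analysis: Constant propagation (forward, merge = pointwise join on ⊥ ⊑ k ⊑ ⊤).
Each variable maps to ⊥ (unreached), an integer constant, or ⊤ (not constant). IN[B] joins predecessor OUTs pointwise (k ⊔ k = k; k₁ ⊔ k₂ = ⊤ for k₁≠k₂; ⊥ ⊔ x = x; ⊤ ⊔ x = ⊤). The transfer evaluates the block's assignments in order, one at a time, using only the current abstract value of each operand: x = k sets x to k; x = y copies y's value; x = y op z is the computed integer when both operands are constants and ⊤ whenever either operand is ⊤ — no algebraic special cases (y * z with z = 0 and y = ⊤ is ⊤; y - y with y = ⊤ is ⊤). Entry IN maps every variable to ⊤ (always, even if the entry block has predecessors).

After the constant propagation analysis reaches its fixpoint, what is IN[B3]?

Per-block solution:
  B0: | IN=(all ⊤) | OUT=(all ⊤)
  B1: | IN=(all ⊤) | OUT=(all ⊤)
  B2: | IN=(all ⊤) | OUT={d:-3; rest ⊤}
  B3: | IN={d:-3; rest ⊤} | OUT={d:-3; rest ⊤}

Merge at B3: IN[B3] = OUT[B2] = {a: ⊤, b: ⊤, c: ⊤, d: -3, e: ⊤, f: ⊤}

Answer: {a: ⊤, b: ⊤, c: ⊤, d: -3, e: ⊤, f: ⊤}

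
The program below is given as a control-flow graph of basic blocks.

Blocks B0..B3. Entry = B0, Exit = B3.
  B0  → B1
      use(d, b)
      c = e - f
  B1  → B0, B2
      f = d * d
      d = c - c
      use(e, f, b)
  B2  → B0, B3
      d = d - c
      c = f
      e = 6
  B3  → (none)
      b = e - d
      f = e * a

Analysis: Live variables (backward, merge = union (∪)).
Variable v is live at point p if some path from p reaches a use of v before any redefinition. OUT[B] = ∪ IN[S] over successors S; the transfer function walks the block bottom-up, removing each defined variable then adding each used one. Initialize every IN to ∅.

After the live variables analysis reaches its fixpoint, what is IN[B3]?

Answer: {a, d, e}

Trace:
Converged values:
  B0:  IN={a, b, d, e, f}  OUT={a, b, c, d, e}
  B1:  IN={a, b, c, d, e}  OUT={a, b, c, d, e, f}
  B2:  IN={a, b, c, d, f}  OUT={a, b, d, e, f}
  B3:  IN={a, d, e}  OUT={}

B3 is the boundary node: OUT[B3] = {}
Applying B3's transfer function to that OUT value gives IN[B3] (row B3 above).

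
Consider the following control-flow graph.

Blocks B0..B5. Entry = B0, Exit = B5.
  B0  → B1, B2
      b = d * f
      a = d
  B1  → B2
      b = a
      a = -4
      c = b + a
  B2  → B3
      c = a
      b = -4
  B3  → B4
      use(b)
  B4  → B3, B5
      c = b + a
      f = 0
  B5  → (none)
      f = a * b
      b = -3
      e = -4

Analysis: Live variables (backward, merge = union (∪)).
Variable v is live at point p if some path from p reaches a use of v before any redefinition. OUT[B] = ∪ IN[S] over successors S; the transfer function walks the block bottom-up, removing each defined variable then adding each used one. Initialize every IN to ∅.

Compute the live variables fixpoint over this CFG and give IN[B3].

Fixpoint table:
  B0: | IN={d, f} | OUT={a}
  B1: | IN={a} | OUT={a}
  B2: | IN={a} | OUT={a, b}
  B3: | IN={a, b} | OUT={a, b}
  B4: | IN={a, b} | OUT={a, b}
  B5: | IN={a, b} | OUT={}

Merge at B3: OUT[B3] = IN[B4] = {a, b}
Applying B3's transfer function to that OUT value gives IN[B3] (row B3 above).

Answer: {a, b}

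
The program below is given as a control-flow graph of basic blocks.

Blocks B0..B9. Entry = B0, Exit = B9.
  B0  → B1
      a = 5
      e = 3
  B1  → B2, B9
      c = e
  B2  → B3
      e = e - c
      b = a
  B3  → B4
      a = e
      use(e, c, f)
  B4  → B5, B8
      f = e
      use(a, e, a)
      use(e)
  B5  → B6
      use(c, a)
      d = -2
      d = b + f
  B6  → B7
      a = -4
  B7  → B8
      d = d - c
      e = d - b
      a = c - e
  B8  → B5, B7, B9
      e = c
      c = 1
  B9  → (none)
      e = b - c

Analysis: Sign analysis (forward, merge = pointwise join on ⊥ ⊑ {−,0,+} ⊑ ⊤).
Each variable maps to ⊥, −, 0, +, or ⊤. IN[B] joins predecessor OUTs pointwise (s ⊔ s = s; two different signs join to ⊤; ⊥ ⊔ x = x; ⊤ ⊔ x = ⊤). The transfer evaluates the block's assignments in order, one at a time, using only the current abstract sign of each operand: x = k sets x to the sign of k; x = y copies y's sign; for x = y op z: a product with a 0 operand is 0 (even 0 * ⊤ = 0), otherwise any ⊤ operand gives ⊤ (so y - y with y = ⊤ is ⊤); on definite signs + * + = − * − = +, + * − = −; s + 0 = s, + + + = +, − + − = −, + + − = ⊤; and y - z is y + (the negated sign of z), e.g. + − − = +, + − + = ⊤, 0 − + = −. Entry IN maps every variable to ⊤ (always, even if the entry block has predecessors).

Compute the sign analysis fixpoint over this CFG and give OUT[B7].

Fixpoint table:
  B0:  IN=(all ⊤)  OUT={a:+, e:+; rest ⊤}
  B1:  IN={a:+, e:+; rest ⊤}  OUT={a:+, c:+, e:+; rest ⊤}
  B2:  IN={a:+, c:+, e:+; rest ⊤}  OUT={a:+, b:+, c:+; rest ⊤}
  B3:  IN={a:+, b:+, c:+; rest ⊤}  OUT={b:+, c:+; rest ⊤}
  B4:  IN={b:+, c:+; rest ⊤}  OUT={b:+, c:+; rest ⊤}
  B5:  IN={b:+, c:+; rest ⊤}  OUT={b:+, c:+; rest ⊤}
  B6:  IN={b:+, c:+; rest ⊤}  OUT={a:-, b:+, c:+; rest ⊤}
  B7:  IN={b:+, c:+; rest ⊤}  OUT={b:+, c:+; rest ⊤}
  B8:  IN={b:+, c:+; rest ⊤}  OUT={b:+, c:+, e:+; rest ⊤}
  B9:  IN={c:+, e:+; rest ⊤}  OUT={c:+; rest ⊤}

Merge at B7: IN[B7] = OUT[B6] ⊔ OUT[B8] = {a: ⊤, b: +, c: +, d: ⊤, e: ⊤, f: ⊤}
Applying B7's transfer function to that IN value gives OUT[B7] (row B7 above).

Answer: {a: ⊤, b: +, c: +, d: ⊤, e: ⊤, f: ⊤}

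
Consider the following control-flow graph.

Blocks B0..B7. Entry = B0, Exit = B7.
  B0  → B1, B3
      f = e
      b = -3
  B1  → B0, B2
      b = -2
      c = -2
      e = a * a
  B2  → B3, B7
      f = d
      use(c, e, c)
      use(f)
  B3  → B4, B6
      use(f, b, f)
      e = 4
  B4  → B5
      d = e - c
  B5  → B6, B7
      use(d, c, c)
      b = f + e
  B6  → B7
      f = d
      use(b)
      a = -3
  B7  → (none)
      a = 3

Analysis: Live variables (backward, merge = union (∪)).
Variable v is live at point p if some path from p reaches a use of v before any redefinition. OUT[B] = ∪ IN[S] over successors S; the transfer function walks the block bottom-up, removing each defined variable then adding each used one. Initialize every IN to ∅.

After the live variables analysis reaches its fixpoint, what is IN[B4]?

Answer: {c, e, f}

Working:
Per-block solution:
  B0:   IN={a, c, d, e}   OUT={a, b, c, d, f}
  B1:   IN={a, d}   OUT={a, b, c, d, e}
  B2:   IN={b, c, d, e}   OUT={b, c, d, f}
  B3:   IN={b, c, d, f}   OUT={b, c, d, e, f}
  B4:   IN={c, e, f}   OUT={c, d, e, f}
  B5:   IN={c, d, e, f}   OUT={b, d}
  B6:   IN={b, d}   OUT={}
  B7:   IN={}   OUT={}

Merge at B4: OUT[B4] = IN[B5] = {c, d, e, f}
Applying B4's transfer function to that OUT value gives IN[B4] (row B4 above).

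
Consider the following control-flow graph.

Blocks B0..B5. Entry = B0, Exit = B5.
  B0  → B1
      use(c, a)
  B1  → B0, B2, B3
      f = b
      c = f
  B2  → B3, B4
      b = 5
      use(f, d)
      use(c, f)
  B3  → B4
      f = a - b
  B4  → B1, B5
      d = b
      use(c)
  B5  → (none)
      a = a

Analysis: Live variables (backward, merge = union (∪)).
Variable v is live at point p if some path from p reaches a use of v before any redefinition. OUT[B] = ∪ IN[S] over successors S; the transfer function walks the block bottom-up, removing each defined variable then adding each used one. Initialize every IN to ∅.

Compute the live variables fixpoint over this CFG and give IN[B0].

Answer: {a, b, c, d}

Derivation:
Per-block solution:
  B0:  IN={a, b, c, d}  OUT={a, b, d}
  B1:  IN={a, b, d}  OUT={a, b, c, d, f}
  B2:  IN={a, c, d, f}  OUT={a, b, c}
  B3:  IN={a, b, c}  OUT={a, b, c}
  B4:  IN={a, b, c}  OUT={a, b, d}
  B5:  IN={a}  OUT={}

Merge at B0: OUT[B0] = IN[B1] = {a, b, d}
Applying B0's transfer function to that OUT value gives IN[B0] (row B0 above).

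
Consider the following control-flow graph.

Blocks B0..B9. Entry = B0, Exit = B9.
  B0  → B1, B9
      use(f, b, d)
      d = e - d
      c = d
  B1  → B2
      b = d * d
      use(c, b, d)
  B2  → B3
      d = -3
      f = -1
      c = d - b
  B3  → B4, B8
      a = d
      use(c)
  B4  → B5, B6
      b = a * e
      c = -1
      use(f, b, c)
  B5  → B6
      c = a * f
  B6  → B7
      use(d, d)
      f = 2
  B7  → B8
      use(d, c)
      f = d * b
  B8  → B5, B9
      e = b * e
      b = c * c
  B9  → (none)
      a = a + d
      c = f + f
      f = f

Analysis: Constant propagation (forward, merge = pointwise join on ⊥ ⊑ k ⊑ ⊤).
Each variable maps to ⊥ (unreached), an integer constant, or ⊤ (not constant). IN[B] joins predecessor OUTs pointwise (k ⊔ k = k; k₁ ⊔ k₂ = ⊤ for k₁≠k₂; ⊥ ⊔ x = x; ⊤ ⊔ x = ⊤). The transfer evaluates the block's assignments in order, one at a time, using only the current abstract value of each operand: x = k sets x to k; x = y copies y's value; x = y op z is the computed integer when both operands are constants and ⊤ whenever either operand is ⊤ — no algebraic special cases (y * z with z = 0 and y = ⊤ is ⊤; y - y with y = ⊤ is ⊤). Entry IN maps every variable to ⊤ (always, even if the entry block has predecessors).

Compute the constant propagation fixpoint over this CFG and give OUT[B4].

Answer: {a: -3, b: ⊤, c: -1, d: -3, e: ⊤, f: -1}

Derivation:
Converged values:
  B0: | IN=(all ⊤) | OUT=(all ⊤)
  B1: | IN=(all ⊤) | OUT=(all ⊤)
  B2: | IN=(all ⊤) | OUT={d:-3, f:-1; rest ⊤}
  B3: | IN={d:-3, f:-1; rest ⊤} | OUT={a:-3, d:-3, f:-1; rest ⊤}
  B4: | IN={a:-3, d:-3, f:-1; rest ⊤} | OUT={a:-3, c:-1, d:-3, f:-1; rest ⊤}
  B5: | IN={a:-3, d:-3; rest ⊤} | OUT={a:-3, d:-3; rest ⊤}
  B6: | IN={a:-3, d:-3; rest ⊤} | OUT={a:-3, d:-3, f:2; rest ⊤}
  B7: | IN={a:-3, d:-3, f:2; rest ⊤} | OUT={a:-3, d:-3; rest ⊤}
  B8: | IN={a:-3, d:-3; rest ⊤} | OUT={a:-3, d:-3; rest ⊤}
  B9: | IN=(all ⊤) | OUT=(all ⊤)

Merge at B4: IN[B4] = OUT[B3] = {a: -3, b: ⊤, c: ⊤, d: -3, e: ⊤, f: -1}
Applying B4's transfer function to that IN value gives OUT[B4] (row B4 above).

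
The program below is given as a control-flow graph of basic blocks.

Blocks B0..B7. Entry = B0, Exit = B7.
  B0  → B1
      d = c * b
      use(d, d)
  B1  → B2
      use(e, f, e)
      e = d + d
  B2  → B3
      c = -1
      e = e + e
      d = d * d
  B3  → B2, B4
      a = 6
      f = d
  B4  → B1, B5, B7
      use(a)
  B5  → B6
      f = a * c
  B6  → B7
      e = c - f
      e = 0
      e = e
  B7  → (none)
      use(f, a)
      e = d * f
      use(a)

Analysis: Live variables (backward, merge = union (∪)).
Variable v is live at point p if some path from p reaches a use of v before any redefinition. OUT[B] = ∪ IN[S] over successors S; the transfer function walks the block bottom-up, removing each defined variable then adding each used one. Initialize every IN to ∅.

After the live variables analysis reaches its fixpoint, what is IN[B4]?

Fixpoint table:
  B0:   IN={b, c, e, f}   OUT={d, e, f}
  B1:   IN={d, e, f}   OUT={d, e}
  B2:   IN={d, e}   OUT={c, d, e}
  B3:   IN={c, d, e}   OUT={a, c, d, e, f}
  B4:   IN={a, c, d, e, f}   OUT={a, c, d, e, f}
  B5:   IN={a, c, d}   OUT={a, c, d, f}
  B6:   IN={a, c, d, f}   OUT={a, d, f}
  B7:   IN={a, d, f}   OUT={}

Merge at B4: OUT[B4] = IN[B1] ⊔ IN[B5] ⊔ IN[B7] = {a, c, d, e, f}
Applying B4's transfer function to that OUT value gives IN[B4] (row B4 above).

Answer: {a, c, d, e, f}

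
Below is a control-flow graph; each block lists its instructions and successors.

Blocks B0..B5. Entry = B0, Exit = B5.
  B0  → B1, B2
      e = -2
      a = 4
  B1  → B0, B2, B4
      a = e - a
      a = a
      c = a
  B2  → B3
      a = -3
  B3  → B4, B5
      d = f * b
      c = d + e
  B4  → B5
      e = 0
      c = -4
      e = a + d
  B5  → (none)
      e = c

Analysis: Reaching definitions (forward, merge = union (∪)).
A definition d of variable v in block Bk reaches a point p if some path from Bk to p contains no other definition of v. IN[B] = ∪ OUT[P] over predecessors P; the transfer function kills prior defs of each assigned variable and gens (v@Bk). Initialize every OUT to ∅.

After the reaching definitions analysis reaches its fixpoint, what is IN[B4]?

Fixpoint table:
  B0:   IN={a@B1, c@B1, e@B0}   OUT={a@B0, c@B1, e@B0}
  B1:   IN={a@B0, c@B1, e@B0}   OUT={a@B1, c@B1, e@B0}
  B2:   IN={a@B0, a@B1, c@B1, e@B0}   OUT={a@B2, c@B1, e@B0}
  B3:   IN={a@B2, c@B1, e@B0}   OUT={a@B2, c@B3, d@B3, e@B0}
  B4:   IN={a@B1, a@B2, c@B1, c@B3, d@B3, e@B0}   OUT={a@B1, a@B2, c@B4, d@B3, e@B4}
  B5:   IN={a@B1, a@B2, c@B3, c@B4, d@B3, e@B0, e@B4}   OUT={a@B1, a@B2, c@B3, c@B4, d@B3, e@B5}

Merge at B4: IN[B4] = OUT[B1] ⊔ OUT[B3] = {a@B1, a@B2, c@B1, c@B3, d@B3, e@B0}

Answer: {a@B1, a@B2, c@B1, c@B3, d@B3, e@B0}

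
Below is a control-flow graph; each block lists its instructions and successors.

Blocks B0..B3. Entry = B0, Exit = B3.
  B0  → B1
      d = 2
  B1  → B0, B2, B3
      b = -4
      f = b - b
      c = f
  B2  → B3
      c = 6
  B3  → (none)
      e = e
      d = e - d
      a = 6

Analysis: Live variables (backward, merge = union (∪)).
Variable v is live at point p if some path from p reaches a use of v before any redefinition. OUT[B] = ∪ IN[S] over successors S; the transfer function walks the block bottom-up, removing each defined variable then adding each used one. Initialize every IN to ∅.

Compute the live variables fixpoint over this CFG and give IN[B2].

Fixpoint table:
  B0:   IN={e}   OUT={d, e}
  B1:   IN={d, e}   OUT={d, e}
  B2:   IN={d, e}   OUT={d, e}
  B3:   IN={d, e}   OUT={}

Merge at B2: OUT[B2] = IN[B3] = {d, e}
Applying B2's transfer function to that OUT value gives IN[B2] (row B2 above).

Answer: {d, e}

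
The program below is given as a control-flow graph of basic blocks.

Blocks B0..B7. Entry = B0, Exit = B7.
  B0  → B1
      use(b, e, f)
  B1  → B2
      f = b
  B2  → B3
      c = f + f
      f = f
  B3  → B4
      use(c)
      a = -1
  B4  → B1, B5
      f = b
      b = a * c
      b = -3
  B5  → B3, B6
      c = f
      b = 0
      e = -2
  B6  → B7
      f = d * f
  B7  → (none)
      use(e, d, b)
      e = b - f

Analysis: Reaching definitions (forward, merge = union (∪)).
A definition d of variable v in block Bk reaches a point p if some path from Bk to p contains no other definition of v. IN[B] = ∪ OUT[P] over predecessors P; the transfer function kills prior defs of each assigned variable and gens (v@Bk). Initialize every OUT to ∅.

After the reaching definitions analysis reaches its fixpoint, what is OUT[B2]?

Per-block solution:
  B0: | IN={} | OUT={}
  B1: | IN={a@B3, b@B4, c@B2, c@B5, e@B5, f@B4} | OUT={a@B3, b@B4, c@B2, c@B5, e@B5, f@B1}
  B2: | IN={a@B3, b@B4, c@B2, c@B5, e@B5, f@B1} | OUT={a@B3, b@B4, c@B2, e@B5, f@B2}
  B3: | IN={a@B3, b@B4, b@B5, c@B2, c@B5, e@B5, f@B2, f@B4} | OUT={a@B3, b@B4, b@B5, c@B2, c@B5, e@B5, f@B2, f@B4}
  B4: | IN={a@B3, b@B4, b@B5, c@B2, c@B5, e@B5, f@B2, f@B4} | OUT={a@B3, b@B4, c@B2, c@B5, e@B5, f@B4}
  B5: | IN={a@B3, b@B4, c@B2, c@B5, e@B5, f@B4} | OUT={a@B3, b@B5, c@B5, e@B5, f@B4}
  B6: | IN={a@B3, b@B5, c@B5, e@B5, f@B4} | OUT={a@B3, b@B5, c@B5, e@B5, f@B6}
  B7: | IN={a@B3, b@B5, c@B5, e@B5, f@B6} | OUT={a@B3, b@B5, c@B5, e@B7, f@B6}

Merge at B2: IN[B2] = OUT[B1] = {a@B3, b@B4, c@B2, c@B5, e@B5, f@B1}
Applying B2's transfer function to that IN value gives OUT[B2] (row B2 above).

Answer: {a@B3, b@B4, c@B2, e@B5, f@B2}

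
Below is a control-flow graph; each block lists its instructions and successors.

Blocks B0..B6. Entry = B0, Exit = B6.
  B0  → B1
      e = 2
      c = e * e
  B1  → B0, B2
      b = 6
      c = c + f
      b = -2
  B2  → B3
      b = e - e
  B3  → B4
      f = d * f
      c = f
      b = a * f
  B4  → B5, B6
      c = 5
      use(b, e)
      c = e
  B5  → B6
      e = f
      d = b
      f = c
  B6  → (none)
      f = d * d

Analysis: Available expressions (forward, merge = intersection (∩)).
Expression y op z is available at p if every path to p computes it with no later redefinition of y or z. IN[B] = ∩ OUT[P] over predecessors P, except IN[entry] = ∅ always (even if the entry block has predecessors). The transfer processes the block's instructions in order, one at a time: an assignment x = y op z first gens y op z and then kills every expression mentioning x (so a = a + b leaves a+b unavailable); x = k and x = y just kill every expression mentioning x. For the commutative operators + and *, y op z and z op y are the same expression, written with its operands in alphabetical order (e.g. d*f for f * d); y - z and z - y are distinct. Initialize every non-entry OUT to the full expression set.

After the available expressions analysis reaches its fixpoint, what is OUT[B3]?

Per-block solution:
  B0:   IN={}   OUT={e*e}
  B1:   IN={e*e}   OUT={e*e}
  B2:   IN={e*e}   OUT={e*e, e-e}
  B3:   IN={e*e, e-e}   OUT={a*f, e*e, e-e}
  B4:   IN={a*f, e*e, e-e}   OUT={a*f, e*e, e-e}
  B5:   IN={a*f, e*e, e-e}   OUT={}
  B6:   IN={}   OUT={d*d}

Merge at B3: IN[B3] = OUT[B2] = {e*e, e-e}
Applying B3's transfer function to that IN value gives OUT[B3] (row B3 above).

Answer: {a*f, e*e, e-e}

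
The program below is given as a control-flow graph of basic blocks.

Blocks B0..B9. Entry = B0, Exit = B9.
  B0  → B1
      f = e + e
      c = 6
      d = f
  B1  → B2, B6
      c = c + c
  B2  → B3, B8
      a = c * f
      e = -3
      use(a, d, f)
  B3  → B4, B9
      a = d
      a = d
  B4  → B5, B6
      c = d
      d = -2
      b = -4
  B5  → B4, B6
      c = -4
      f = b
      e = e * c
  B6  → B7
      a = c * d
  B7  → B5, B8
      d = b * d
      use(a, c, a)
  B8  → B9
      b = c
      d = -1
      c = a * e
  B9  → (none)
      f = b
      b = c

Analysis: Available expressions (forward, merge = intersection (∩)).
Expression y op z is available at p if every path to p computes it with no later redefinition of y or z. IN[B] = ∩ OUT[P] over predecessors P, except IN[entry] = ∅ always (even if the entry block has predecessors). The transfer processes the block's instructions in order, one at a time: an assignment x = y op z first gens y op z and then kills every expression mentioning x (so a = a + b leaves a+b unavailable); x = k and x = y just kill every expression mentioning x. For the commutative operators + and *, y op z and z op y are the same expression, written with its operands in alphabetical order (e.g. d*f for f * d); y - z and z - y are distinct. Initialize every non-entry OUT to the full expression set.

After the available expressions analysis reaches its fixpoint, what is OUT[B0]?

Per-block solution:
  B0:   IN={}   OUT={e+e}
  B1:   IN={e+e}   OUT={e+e}
  B2:   IN={e+e}   OUT={c*f}
  B3:   IN={c*f}   OUT={c*f}
  B4:   IN={}   OUT={}
  B5:   IN={}   OUT={}
  B6:   IN={}   OUT={c*d}
  B7:   IN={c*d}   OUT={}
  B8:   IN={}   OUT={a*e}
  B9:   IN={}   OUT={}

B0 is the boundary node: IN[B0] = {}
Applying B0's transfer function to that IN value gives OUT[B0] (row B0 above).

Answer: {e+e}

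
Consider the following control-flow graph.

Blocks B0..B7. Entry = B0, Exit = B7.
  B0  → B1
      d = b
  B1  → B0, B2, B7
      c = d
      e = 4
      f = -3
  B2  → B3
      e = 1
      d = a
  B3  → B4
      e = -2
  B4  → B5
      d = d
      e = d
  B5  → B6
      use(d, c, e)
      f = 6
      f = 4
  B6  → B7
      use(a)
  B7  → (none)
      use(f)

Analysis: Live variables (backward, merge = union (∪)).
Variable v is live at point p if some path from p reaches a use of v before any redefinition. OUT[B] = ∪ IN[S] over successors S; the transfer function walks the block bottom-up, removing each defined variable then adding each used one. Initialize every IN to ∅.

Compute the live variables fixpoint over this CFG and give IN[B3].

Answer: {a, c, d}

Derivation:
Fixpoint table:
  B0: | IN={a, b} | OUT={a, b, d}
  B1: | IN={a, b, d} | OUT={a, b, c, f}
  B2: | IN={a, c} | OUT={a, c, d}
  B3: | IN={a, c, d} | OUT={a, c, d}
  B4: | IN={a, c, d} | OUT={a, c, d, e}
  B5: | IN={a, c, d, e} | OUT={a, f}
  B6: | IN={a, f} | OUT={f}
  B7: | IN={f} | OUT={}

Merge at B3: OUT[B3] = IN[B4] = {a, c, d}
Applying B3's transfer function to that OUT value gives IN[B3] (row B3 above).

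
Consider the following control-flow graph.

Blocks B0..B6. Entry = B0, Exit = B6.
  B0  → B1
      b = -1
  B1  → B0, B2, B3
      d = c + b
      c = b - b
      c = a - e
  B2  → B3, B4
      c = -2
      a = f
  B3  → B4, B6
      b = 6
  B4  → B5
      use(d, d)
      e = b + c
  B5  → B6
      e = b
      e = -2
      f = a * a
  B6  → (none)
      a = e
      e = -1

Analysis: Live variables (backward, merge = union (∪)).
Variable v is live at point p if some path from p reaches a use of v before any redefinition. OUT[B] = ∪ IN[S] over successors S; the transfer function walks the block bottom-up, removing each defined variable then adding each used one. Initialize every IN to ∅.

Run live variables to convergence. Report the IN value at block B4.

Answer: {a, b, c, d}

Working:
Fixpoint table:
  B0:   IN={a, c, e, f}   OUT={a, b, c, e, f}
  B1:   IN={a, b, c, e, f}   OUT={a, b, c, d, e, f}
  B2:   IN={b, d, e, f}   OUT={a, b, c, d, e}
  B3:   IN={a, c, d, e}   OUT={a, b, c, d, e}
  B4:   IN={a, b, c, d}   OUT={a, b}
  B5:   IN={a, b}   OUT={e}
  B6:   IN={e}   OUT={}

Merge at B4: OUT[B4] = IN[B5] = {a, b}
Applying B4's transfer function to that OUT value gives IN[B4] (row B4 above).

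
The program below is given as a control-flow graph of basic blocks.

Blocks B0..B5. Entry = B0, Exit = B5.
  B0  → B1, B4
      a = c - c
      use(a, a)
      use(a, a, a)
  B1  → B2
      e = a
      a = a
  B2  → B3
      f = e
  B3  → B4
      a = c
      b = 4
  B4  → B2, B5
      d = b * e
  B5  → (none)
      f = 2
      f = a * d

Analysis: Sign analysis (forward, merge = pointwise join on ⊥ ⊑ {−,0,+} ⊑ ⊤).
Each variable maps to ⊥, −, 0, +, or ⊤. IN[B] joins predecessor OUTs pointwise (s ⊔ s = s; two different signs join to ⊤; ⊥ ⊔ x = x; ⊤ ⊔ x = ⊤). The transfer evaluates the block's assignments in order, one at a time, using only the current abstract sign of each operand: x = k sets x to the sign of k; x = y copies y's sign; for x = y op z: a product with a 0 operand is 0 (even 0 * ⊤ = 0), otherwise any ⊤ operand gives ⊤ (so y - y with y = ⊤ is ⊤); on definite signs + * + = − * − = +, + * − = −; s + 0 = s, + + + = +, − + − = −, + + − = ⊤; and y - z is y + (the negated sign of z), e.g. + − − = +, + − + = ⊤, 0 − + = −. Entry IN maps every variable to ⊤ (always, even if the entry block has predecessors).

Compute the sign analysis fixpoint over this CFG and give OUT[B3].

Fixpoint table:
  B0: | IN=(all ⊤) | OUT=(all ⊤)
  B1: | IN=(all ⊤) | OUT=(all ⊤)
  B2: | IN=(all ⊤) | OUT=(all ⊤)
  B3: | IN=(all ⊤) | OUT={b:+; rest ⊤}
  B4: | IN=(all ⊤) | OUT=(all ⊤)
  B5: | IN=(all ⊤) | OUT=(all ⊤)

Merge at B3: IN[B3] = OUT[B2] = {a: ⊤, b: ⊤, c: ⊤, d: ⊤, e: ⊤, f: ⊤}
Applying B3's transfer function to that IN value gives OUT[B3] (row B3 above).

Answer: {a: ⊤, b: +, c: ⊤, d: ⊤, e: ⊤, f: ⊤}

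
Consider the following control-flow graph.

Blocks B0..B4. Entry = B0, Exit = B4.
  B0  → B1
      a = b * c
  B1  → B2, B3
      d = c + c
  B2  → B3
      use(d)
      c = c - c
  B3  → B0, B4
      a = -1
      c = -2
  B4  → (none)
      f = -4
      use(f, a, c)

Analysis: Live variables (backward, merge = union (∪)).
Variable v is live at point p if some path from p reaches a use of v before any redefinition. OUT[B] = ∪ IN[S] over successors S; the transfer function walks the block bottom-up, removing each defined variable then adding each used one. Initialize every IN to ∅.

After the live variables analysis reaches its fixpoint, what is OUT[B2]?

Answer: {b}

Working:
Converged values:
  B0: | IN={b, c} | OUT={b, c}
  B1: | IN={b, c} | OUT={b, c, d}
  B2: | IN={b, c, d} | OUT={b}
  B3: | IN={b} | OUT={a, b, c}
  B4: | IN={a, c} | OUT={}

Merge at B2: OUT[B2] = IN[B3] = {b}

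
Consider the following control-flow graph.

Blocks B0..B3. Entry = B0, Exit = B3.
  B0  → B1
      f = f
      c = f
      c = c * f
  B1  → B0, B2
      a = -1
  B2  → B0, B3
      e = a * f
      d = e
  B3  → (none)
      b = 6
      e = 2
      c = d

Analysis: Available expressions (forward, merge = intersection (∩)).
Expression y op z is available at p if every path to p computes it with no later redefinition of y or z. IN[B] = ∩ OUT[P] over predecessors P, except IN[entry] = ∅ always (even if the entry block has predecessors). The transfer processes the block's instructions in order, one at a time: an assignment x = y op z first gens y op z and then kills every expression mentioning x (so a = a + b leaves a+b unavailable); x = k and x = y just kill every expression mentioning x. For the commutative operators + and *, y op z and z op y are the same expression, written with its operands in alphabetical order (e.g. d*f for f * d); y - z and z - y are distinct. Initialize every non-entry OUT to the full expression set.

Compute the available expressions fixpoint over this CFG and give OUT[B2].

Answer: {a*f}

Derivation:
Fixpoint table:
  B0:   IN={}   OUT={}
  B1:   IN={}   OUT={}
  B2:   IN={}   OUT={a*f}
  B3:   IN={a*f}   OUT={a*f}

Merge at B2: IN[B2] = OUT[B1] = {}
Applying B2's transfer function to that IN value gives OUT[B2] (row B2 above).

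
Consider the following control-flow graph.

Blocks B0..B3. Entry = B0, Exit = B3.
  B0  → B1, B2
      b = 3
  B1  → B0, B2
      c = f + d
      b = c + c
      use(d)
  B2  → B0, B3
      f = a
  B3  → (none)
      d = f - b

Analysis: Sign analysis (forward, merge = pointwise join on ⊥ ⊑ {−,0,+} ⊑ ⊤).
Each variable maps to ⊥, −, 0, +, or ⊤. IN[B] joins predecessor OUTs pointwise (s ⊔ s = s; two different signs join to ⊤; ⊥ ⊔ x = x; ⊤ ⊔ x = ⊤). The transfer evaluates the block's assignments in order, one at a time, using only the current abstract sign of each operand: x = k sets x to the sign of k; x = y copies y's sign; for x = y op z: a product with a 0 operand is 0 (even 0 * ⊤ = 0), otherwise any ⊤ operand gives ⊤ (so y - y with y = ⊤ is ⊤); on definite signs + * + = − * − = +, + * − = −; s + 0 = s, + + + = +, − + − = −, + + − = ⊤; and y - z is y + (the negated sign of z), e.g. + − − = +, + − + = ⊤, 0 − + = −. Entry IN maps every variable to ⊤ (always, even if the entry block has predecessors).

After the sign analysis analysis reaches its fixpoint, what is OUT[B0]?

Answer: {a: ⊤, b: +, c: ⊤, d: ⊤, e: ⊤, f: ⊤}

Working:
Converged values:
  B0: | IN=(all ⊤) | OUT={b:+; rest ⊤}
  B1: | IN={b:+; rest ⊤} | OUT=(all ⊤)
  B2: | IN=(all ⊤) | OUT=(all ⊤)
  B3: | IN=(all ⊤) | OUT=(all ⊤)

Merge at B0 (entry node, so the boundary value (all ⊤) is joined with the incoming edge(s)): IN[B0] = (all ⊤) ⊔ OUT[B1] ⊔ OUT[B2] = {a: ⊤, b: ⊤, c: ⊤, d: ⊤, e: ⊤, f: ⊤}
Applying B0's transfer function to that IN value gives OUT[B0] (row B0 above).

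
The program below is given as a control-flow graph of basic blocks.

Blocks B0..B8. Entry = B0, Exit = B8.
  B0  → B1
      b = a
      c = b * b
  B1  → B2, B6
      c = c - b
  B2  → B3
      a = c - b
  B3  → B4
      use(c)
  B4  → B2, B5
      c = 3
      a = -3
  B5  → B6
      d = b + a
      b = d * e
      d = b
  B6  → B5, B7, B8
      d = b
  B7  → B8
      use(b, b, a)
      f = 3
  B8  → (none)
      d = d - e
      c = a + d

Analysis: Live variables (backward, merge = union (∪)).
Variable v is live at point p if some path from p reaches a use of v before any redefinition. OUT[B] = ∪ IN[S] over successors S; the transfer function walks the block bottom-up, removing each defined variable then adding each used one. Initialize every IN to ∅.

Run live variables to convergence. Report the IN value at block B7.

Answer: {a, b, d, e}

Trace:
Fixpoint table:
  B0: | IN={a, e} | OUT={a, b, c, e}
  B1: | IN={a, b, c, e} | OUT={a, b, c, e}
  B2: | IN={b, c, e} | OUT={b, c, e}
  B3: | IN={b, c, e} | OUT={b, e}
  B4: | IN={b, e} | OUT={a, b, c, e}
  B5: | IN={a, b, e} | OUT={a, b, e}
  B6: | IN={a, b, e} | OUT={a, b, d, e}
  B7: | IN={a, b, d, e} | OUT={a, d, e}
  B8: | IN={a, d, e} | OUT={}

Merge at B7: OUT[B7] = IN[B8] = {a, d, e}
Applying B7's transfer function to that OUT value gives IN[B7] (row B7 above).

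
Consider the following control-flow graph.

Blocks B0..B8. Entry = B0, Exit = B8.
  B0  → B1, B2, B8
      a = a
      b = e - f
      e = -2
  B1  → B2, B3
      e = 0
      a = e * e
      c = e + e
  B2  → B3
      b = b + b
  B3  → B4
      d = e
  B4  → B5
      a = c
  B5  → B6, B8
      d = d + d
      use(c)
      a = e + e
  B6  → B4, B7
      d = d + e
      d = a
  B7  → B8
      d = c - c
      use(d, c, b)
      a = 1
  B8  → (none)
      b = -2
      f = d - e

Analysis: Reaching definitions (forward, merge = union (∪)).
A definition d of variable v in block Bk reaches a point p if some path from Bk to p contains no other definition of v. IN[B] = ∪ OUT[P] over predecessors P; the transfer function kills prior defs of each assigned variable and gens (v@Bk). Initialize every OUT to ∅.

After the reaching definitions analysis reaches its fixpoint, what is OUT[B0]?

Fixpoint table:
  B0: | IN={} | OUT={a@B0, b@B0, e@B0}
  B1: | IN={a@B0, b@B0, e@B0} | OUT={a@B1, b@B0, c@B1, e@B1}
  B2: | IN={a@B0, a@B1, b@B0, c@B1, e@B0, e@B1} | OUT={a@B0, a@B1, b@B2, c@B1, e@B0, e@B1}
  B3: | IN={a@B0, a@B1, b@B0, b@B2, c@B1, e@B0, e@B1} | OUT={a@B0, a@B1, b@B0, b@B2, c@B1, d@B3, e@B0, e@B1}
  B4: | IN={a@B0, a@B1, a@B5, b@B0, b@B2, c@B1, d@B3, d@B6, e@B0, e@B1} | OUT={a@B4, b@B0, b@B2, c@B1, d@B3, d@B6, e@B0, e@B1}
  B5: | IN={a@B4, b@B0, b@B2, c@B1, d@B3, d@B6, e@B0, e@B1} | OUT={a@B5, b@B0, b@B2, c@B1, d@B5, e@B0, e@B1}
  B6: | IN={a@B5, b@B0, b@B2, c@B1, d@B5, e@B0, e@B1} | OUT={a@B5, b@B0, b@B2, c@B1, d@B6, e@B0, e@B1}
  B7: | IN={a@B5, b@B0, b@B2, c@B1, d@B6, e@B0, e@B1} | OUT={a@B7, b@B0, b@B2, c@B1, d@B7, e@B0, e@B1}
  B8: | IN={a@B0, a@B5, a@B7, b@B0, b@B2, c@B1, d@B5, d@B7, e@B0, e@B1} | OUT={a@B0, a@B5, a@B7, b@B8, c@B1, d@B5, d@B7, e@B0, e@B1, f@B8}

B0 is the boundary node: IN[B0] = {}
Applying B0's transfer function to that IN value gives OUT[B0] (row B0 above).

Answer: {a@B0, b@B0, e@B0}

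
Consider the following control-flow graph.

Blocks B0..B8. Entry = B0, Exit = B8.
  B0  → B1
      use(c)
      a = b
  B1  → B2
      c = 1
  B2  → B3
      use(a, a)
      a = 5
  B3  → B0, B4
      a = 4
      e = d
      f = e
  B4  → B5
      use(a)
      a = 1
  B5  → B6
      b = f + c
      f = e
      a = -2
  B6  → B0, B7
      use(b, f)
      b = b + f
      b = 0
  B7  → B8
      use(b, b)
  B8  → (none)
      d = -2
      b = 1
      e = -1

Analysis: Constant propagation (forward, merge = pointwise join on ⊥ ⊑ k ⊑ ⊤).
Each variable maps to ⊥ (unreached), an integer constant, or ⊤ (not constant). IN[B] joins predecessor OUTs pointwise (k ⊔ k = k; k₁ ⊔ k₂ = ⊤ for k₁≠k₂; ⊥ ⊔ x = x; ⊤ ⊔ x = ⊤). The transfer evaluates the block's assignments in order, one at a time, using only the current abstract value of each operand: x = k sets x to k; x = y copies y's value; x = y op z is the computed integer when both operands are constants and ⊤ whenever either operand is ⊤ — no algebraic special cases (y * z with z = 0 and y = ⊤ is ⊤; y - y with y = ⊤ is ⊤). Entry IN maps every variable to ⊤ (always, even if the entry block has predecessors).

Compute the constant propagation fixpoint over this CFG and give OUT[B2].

Converged values:
  B0:  IN=(all ⊤)  OUT=(all ⊤)
  B1:  IN=(all ⊤)  OUT={c:1; rest ⊤}
  B2:  IN={c:1; rest ⊤}  OUT={a:5, c:1; rest ⊤}
  B3:  IN={a:5, c:1; rest ⊤}  OUT={a:4, c:1; rest ⊤}
  B4:  IN={a:4, c:1; rest ⊤}  OUT={a:1, c:1; rest ⊤}
  B5:  IN={a:1, c:1; rest ⊤}  OUT={a:-2, c:1; rest ⊤}
  B6:  IN={a:-2, c:1; rest ⊤}  OUT={a:-2, b:0, c:1; rest ⊤}
  B7:  IN={a:-2, b:0, c:1; rest ⊤}  OUT={a:-2, b:0, c:1; rest ⊤}
  B8:  IN={a:-2, b:0, c:1; rest ⊤}  OUT={a:-2, b:1, c:1, d:-2, e:-1; rest ⊤}

Merge at B2: IN[B2] = OUT[B1] = {a: ⊤, b: ⊤, c: 1, d: ⊤, e: ⊤, f: ⊤}
Applying B2's transfer function to that IN value gives OUT[B2] (row B2 above).

Answer: {a: 5, b: ⊤, c: 1, d: ⊤, e: ⊤, f: ⊤}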